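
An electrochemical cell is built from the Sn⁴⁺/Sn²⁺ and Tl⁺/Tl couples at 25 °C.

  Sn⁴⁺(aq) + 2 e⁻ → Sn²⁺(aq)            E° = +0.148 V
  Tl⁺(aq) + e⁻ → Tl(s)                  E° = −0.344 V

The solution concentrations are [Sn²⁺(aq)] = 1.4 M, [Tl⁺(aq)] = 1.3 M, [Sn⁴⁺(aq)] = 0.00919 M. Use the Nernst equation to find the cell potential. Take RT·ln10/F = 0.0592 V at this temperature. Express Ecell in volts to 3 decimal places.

Since E°(Sn⁴⁺/Sn²⁺) > E°(Tl⁺/Tl), Sn⁴⁺/Sn²⁺ serves as the cathode.
E°cell = E°cat − E°an = +0.148 − (−0.344) = +0.492 V; n = 2.
The balanced reaction is Sn⁴⁺(aq) + 2 Tl(s) → Sn²⁺(aq) + 2 Tl⁺(aq), so Q = ([Sn²⁺(aq)]·[Tl⁺(aq)]^2) / [Sn⁴⁺(aq)] = 257 and log Q = 2.411.
E = E° − (0.0592/n)·log Q = +0.492 − (0.0592/2)(2.411) = +0.421 V.

+0.421 V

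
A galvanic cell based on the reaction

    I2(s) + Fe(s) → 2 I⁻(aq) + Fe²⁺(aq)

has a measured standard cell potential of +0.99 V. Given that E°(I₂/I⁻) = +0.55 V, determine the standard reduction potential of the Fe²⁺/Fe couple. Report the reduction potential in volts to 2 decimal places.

In the reaction as written the I₂/I⁻ couple is reduced (cathode) and Fe²⁺/Fe is oxidized (anode), so E°cell = E°(I₂/I⁻) − E°(Fe²⁺/Fe).
E°(Fe²⁺/Fe) = E°(cathode) − E°cell = +0.55 − (+0.99) = −0.44 V.

−0.44 V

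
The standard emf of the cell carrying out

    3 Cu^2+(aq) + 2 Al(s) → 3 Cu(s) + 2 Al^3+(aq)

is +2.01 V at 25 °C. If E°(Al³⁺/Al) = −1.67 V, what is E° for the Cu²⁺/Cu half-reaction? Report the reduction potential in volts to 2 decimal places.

In the reaction as written the Cu²⁺/Cu couple is reduced (cathode) and Al³⁺/Al is oxidized (anode), so E°cell = E°(Cu²⁺/Cu) − E°(Al³⁺/Al).
E°(Cu²⁺/Cu) = E°cell + E°(anode) = +2.01 + (−1.67) = +0.34 V.

+0.34 V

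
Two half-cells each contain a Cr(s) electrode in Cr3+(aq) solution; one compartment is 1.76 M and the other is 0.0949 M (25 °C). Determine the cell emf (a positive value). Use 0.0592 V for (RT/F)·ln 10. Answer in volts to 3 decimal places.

For a concentration cell E°cell = 0, since both electrodes use the same couple.
The compartment with the higher Cr3+(aq) concentration (1.76 M) acts as the cathode; ions are reduced there and produced at the dilute (0.0949 M) anode.
With n = 3, Ecell = −(0.0592/3)·log([dilute]/[conc]) = −(0.0592/3)·log(0.0949/1.76) = +0.025 V.

0.025 V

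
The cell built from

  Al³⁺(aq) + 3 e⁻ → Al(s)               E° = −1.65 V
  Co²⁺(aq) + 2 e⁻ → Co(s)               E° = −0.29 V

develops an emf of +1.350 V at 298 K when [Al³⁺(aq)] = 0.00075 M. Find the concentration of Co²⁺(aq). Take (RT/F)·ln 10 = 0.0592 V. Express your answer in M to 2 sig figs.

0.0038 M

The Co²⁺/Co couple has the larger reduction potential, so it is the cathode: E°cell = −0.29 − (−1.65) = +1.36 V and n = 6.
Rearranging E = E° − (0.0592/n)·log Q gives log Q = 6(+1.36 − (+1.350))/0.0592 = 1.014.
The balanced reaction is 3 Co²⁺(aq) + 2 Al(s) → 3 Co(s) + 2 Al³⁺(aq), so Q = [Al³⁺(aq)]^2 / [Co²⁺(aq)]^3.
Substituting the known concentrations and solving, log [Co²⁺(aq)] = −2.421 and [Co²⁺(aq)] = 0.0038 M.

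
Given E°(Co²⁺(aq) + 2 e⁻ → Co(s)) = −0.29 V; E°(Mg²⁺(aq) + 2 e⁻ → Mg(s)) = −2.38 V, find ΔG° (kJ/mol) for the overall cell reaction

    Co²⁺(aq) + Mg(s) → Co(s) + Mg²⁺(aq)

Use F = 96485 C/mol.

−403 kJ/mol

In the reaction as written Co²⁺(aq) is reduced, so the Co²⁺/Co couple is the cathode and Mg²⁺/Mg is the anode.
E°cell = −0.29 − (−2.38) = +2.09 V; balancing electrons gives n = 2.
ΔG° = −nFE°cell = −(2)(96485)(+2.09) J/mol = −403 kJ/mol.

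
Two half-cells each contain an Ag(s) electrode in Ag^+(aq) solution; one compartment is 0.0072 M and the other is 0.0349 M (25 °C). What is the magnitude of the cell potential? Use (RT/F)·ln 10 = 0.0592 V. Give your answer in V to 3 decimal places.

For a concentration cell E°cell = 0, since both electrodes use the same couple.
The compartment with the higher Ag^+(aq) concentration (0.0349 M) acts as the cathode; ions are reduced there and produced at the dilute (0.0072 M) anode.
With n = 1, Ecell = −(0.0592/1)·log([dilute]/[conc]) = −(0.0592/1)·log(0.0072/0.0349) = +0.041 V.

0.041 V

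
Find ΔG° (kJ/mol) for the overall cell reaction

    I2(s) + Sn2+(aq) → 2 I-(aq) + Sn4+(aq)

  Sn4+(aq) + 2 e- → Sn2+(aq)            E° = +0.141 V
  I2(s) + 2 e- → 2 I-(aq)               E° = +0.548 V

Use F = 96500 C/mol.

−78.6 kJ/mol

In the reaction as written I2(s) is reduced, so the I₂/I⁻ couple is the cathode and Sn⁴⁺/Sn²⁺ is the anode.
E°cell = +0.548 − (+0.141) = +0.407 V; balancing electrons gives n = 2.
ΔG° = −nFE°cell = −(2)(96500)(+0.407) J/mol = −78.6 kJ/mol.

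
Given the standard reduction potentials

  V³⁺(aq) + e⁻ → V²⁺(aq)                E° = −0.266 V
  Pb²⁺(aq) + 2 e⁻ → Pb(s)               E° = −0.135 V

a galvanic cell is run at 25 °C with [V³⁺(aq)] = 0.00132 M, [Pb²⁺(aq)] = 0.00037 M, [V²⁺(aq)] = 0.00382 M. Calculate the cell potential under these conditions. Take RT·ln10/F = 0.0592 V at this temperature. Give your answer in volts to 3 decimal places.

+0.057 V

Since E°(Pb²⁺/Pb) > E°(V³⁺/V²⁺), Pb²⁺/Pb serves as the cathode.
The standard potential is −0.135 − (−0.266) = +0.131 V and the balanced reaction transfers n = 2 electrons.
The balanced reaction is Pb²⁺(aq) + 2 V²⁺(aq) → Pb(s) + 2 V³⁺(aq), so Q = [V³⁺(aq)]^2 / ([Pb²⁺(aq)]·[V²⁺(aq)]^2) = 323 and log Q = 2.509.
By the Nernst equation, E = +0.131 − (0.0592/2)·(2.509) = +0.057 V.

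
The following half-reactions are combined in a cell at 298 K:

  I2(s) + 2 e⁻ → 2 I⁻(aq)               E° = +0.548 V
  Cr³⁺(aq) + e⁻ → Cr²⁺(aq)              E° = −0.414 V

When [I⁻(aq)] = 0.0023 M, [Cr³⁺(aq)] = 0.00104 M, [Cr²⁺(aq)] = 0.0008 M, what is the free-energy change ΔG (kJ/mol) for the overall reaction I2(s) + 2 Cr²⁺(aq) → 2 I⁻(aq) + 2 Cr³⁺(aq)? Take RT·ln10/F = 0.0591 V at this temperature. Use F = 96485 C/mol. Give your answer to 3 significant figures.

−214 kJ/mol

With I₂/I⁻ reduced at the cathode, E°cell = +0.548 − (−0.414) = +0.962 V and n = 2.
Here Q = ([I⁻(aq)]^2·[Cr³⁺(aq)]^2) / [Cr²⁺(aq)]^2 = 8.94×10^−6 (log Q = −5.049), giving E = +0.962 − (0.0591/2)·(−5.049) = +1.1112 V.
Finally ΔG = −nFE = −(2)(96485 C/mol)(+1.1112 V) = −214 kJ/mol.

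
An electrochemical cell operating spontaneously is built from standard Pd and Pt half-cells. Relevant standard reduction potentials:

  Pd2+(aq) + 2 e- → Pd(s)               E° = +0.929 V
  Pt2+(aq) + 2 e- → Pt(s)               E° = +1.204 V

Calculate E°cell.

+0.275 V

The Pt²⁺/Pt couple has the higher E°, so Pt ion is reduced (cathode) and Pd is oxidized (anode).
E°cell = E°(cathode) − E°(anode) = +1.204 − (+0.929) = +0.275 V.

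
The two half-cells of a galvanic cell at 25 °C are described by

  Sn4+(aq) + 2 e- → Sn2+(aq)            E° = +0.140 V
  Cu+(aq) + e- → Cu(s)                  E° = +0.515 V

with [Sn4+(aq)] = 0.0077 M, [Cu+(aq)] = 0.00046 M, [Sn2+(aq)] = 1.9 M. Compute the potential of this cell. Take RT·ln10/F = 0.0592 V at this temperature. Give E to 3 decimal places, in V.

The Cu⁺/Cu couple has the more positive E°, so it is the cathode; Sn⁴⁺/Sn²⁺ is the anode.
E°cell = E°cat − E°an = +0.515 − (+0.140) = +0.375 V; n = 2.
The balanced reaction is 2 Cu+(aq) + Sn2+(aq) → 2 Cu(s) + Sn4+(aq), so Q = [Sn4+(aq)] / ([Cu+(aq)]^2·[Sn2+(aq)]) = 1.92×10^4 and log Q = 4.282.
E = E° − (0.0592/n)·log Q = +0.375 − (0.0592/2)(4.282) = +0.248 V.

+0.248 V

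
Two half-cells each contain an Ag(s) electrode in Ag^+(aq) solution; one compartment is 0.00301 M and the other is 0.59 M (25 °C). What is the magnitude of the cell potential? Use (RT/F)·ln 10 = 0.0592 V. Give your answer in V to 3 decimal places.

For a concentration cell E°cell = 0, since both electrodes use the same couple.
The compartment with the higher Ag^+(aq) concentration (0.59 M) acts as the cathode; ions are reduced there and produced at the dilute (0.00301 M) anode.
With n = 1, Ecell = −(0.0592/1)·log([dilute]/[conc]) = −(0.0592/1)·log(0.00301/0.59) = +0.136 V.

0.136 V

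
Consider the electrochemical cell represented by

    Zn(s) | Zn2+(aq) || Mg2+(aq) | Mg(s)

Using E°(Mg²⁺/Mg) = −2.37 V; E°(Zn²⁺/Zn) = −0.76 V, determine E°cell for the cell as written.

By convention the left-hand electrode in cell notation is the anode (oxidation) and the right-hand electrode is the cathode (reduction).
E°cell = E°(right) − E°(left) = −2.37 − (−0.76) = −1.61 V.
The negative sign shows that, as written, the cell would require an external voltage to drive the reaction.

−1.61 V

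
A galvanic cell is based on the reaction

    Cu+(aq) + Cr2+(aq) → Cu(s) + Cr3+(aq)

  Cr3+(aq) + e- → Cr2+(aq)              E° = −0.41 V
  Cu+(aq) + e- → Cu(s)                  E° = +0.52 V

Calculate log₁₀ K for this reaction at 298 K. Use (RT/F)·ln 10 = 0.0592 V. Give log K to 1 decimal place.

log K = 15.7

The Cu⁺/Cu couple is reduced (cathode); E°cell = +0.52 − (−0.41) = +0.93 V with n = 1.
At equilibrium E = 0, so log K = nE°cell / 0.0592 = (1)(+0.93) / 0.0592 = 15.7.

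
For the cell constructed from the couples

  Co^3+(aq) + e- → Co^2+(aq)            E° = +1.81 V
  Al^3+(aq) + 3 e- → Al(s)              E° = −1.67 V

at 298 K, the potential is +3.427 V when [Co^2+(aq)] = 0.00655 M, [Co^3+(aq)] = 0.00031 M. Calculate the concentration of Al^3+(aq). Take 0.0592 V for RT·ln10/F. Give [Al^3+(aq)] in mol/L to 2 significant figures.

0.051 M

With Co³⁺/Co²⁺ at the cathode and Al³⁺/Al at the anode, E°cell = +1.81 − (−1.67) = +3.48 V (n = 3).
From the Nernst equation, log Q = n(E° − E)/0.0592 = 3·(+3.48 − (+3.427))/0.0592 = 2.686.
The balanced reaction is 3 Co^3+(aq) + Al(s) → 3 Co^2+(aq) + Al^3+(aq), so Q = ([Co^2+(aq)]^3·[Al^3+(aq)]) / [Co^3+(aq)]^3.
Solving for the unknown gives log [Al^3+(aq)] = −1.289, so [Al^3+(aq)] ≈ 0.051 M.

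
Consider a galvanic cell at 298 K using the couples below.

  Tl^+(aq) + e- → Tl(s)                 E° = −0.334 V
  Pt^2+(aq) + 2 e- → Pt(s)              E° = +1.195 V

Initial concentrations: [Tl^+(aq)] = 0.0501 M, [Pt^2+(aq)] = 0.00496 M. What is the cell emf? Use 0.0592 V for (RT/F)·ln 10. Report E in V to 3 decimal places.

Since E°(Pt²⁺/Pt) > E°(Tl⁺/Tl), Pt²⁺/Pt serves as the cathode.
The standard potential is +1.195 − (−0.334) = +1.529 V and the balanced reaction transfers n = 2 electrons.
Balancing gives Pt^2+(aq) + 2 Tl(s) → Pt(s) + 2 Tl^+(aq); hence Q = [Tl^+(aq)]^2 / [Pt^2+(aq)] = 0.506 (log Q = −0.296).
Applying E = E° − (RT ln10/nF)·log Q gives +1.529 − (0.0592/2)(−0.296) = +1.538 V.

+1.538 V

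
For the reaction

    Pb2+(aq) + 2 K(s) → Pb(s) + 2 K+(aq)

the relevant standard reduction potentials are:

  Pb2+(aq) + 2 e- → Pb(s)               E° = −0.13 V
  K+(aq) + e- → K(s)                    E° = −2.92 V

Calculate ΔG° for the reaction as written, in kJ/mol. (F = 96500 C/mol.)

In the reaction as written Pb2+(aq) is reduced, so the Pb²⁺/Pb couple is the cathode and K⁺/K is the anode.
E°cell = −0.13 − (−2.92) = +2.79 V; balancing electrons gives n = 2.
ΔG° = −nFE°cell = −(2)(96500)(+2.79) J/mol = −538 kJ/mol.

−538 kJ/mol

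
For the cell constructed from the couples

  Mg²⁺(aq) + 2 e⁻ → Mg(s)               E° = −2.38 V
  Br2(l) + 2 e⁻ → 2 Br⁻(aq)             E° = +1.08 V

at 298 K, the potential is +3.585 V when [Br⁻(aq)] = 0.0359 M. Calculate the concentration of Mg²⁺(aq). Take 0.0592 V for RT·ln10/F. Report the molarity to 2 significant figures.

The Br₂/Br⁻ couple has the larger reduction potential, so it is the cathode: E°cell = +1.08 − (−2.38) = +3.46 V and n = 2.
Rearranging E = E° − (0.0592/n)·log Q gives log Q = 2(+3.46 − (+3.585))/0.0592 = −4.223.
For Br2(l) + Mg(s) → 2 Br⁻(aq) + Mg²⁺(aq), the reaction quotient is Q = [Br⁻(aq)]^2·[Mg²⁺(aq)].
Isolating [Mg²⁺(aq)] in Q = 10^{−4.223} yields log [Mg²⁺(aq)] = −1.333, i.e. 0.046 M.

0.046 M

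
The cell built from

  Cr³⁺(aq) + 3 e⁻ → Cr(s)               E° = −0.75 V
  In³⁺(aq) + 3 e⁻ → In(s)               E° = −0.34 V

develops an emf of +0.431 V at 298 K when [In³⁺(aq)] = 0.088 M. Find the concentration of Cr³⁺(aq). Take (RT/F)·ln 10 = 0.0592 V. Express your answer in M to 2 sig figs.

With In³⁺/In at the cathode and Cr³⁺/Cr at the anode, E°cell = −0.34 − (−0.75) = +0.41 V (n = 3).
Rearranging E = E° − (0.0592/n)·log Q gives log Q = 3(+0.41 − (+0.431))/0.0592 = −1.064.
For In³⁺(aq) + Cr(s) → In(s) + Cr³⁺(aq), the reaction quotient is Q = [Cr³⁺(aq)] / [In³⁺(aq)].
Isolating [Cr³⁺(aq)] in Q = 10^{−1.064} yields log [Cr³⁺(aq)] = −2.120, i.e. 0.0076 M.

0.0076 M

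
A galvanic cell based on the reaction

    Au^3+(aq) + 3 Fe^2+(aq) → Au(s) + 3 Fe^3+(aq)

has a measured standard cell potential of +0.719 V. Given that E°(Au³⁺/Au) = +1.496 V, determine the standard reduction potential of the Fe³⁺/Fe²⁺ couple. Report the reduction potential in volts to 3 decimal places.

+0.777 V

In the reaction as written the Au³⁺/Au couple is reduced (cathode) and Fe³⁺/Fe²⁺ is oxidized (anode), so E°cell = E°(Au³⁺/Au) − E°(Fe³⁺/Fe²⁺).
E°(Fe³⁺/Fe²⁺) = E°(cathode) − E°cell = +1.496 − (+0.719) = +0.777 V.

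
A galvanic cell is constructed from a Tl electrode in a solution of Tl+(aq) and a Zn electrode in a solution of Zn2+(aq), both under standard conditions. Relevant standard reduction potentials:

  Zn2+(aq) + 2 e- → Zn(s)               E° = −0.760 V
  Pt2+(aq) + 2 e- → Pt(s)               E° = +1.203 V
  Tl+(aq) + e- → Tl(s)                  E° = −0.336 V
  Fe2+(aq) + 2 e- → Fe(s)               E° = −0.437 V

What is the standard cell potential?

+0.424 V

Of the two couples in this cell, the one with the more positive reduction potential is reduced at the cathode: here that is Tl⁺/Tl (−0.336 V); Zn²⁺/Zn (−0.760 V) is the anode.
E°cell = E°(cathode) − E°(anode) = −0.336 − (−0.760) = +0.424 V.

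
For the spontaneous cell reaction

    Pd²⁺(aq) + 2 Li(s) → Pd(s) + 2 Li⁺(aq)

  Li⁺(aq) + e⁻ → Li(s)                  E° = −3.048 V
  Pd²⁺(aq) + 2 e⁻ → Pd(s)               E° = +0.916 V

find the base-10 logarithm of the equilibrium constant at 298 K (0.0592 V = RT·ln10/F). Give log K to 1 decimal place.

The Pd²⁺/Pd couple is reduced (cathode); E°cell = +0.916 − (−3.048) = +3.964 V with n = 2.
At equilibrium E = 0, so log K = nE°cell / 0.0592 = (2)(+3.964) / 0.0592 = 133.9.

log K = 133.9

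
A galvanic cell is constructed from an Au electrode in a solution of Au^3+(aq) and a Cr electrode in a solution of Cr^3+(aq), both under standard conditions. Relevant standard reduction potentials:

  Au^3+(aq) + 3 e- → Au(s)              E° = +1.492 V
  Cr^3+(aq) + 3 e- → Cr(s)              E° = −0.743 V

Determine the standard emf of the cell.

+2.235 V

Of the two couples in this cell, the one with the more positive reduction potential is reduced at the cathode: here that is Au³⁺/Au (+1.492 V); Cr³⁺/Cr (−0.743 V) is the anode.
E°cell = E°(cathode) − E°(anode) = +1.492 − (−0.743) = +2.235 V.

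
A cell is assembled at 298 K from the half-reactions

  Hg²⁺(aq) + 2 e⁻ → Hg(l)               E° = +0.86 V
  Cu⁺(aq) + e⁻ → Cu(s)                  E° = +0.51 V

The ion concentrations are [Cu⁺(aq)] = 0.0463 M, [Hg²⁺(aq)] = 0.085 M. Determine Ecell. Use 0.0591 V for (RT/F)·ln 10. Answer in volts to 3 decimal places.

Since E°(Hg²⁺/Hg) > E°(Cu⁺/Cu), Hg²⁺/Hg serves as the cathode.
E°cell = +0.86 − (+0.51) = +0.35 V, with n = 2 electrons transferred.
The balanced reaction is Hg²⁺(aq) + 2 Cu(s) → Hg(l) + 2 Cu⁺(aq), so Q = [Cu⁺(aq)]^2 / [Hg²⁺(aq)] = 0.0252 and log Q = −1.598.
By the Nernst equation, E = +0.35 − (0.0591/2)·(−1.598) = +0.397 V.

+0.397 V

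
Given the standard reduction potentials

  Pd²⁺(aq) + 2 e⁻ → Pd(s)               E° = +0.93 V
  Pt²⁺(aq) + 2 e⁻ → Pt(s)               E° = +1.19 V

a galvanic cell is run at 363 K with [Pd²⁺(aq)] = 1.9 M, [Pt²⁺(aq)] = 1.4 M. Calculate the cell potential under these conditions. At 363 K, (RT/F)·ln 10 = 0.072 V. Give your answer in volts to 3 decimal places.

+0.255 V

The Pt²⁺/Pt couple has the more positive E°, so it is the cathode; Pd²⁺/Pd is the anode.
The standard potential is +1.19 − (+0.93) = +0.26 V and the balanced reaction transfers n = 2 electrons.
For the overall reaction Pt²⁺(aq) + Pd(s) → Pt(s) + Pd²⁺(aq), Q = [Pd²⁺(aq)] / [Pt²⁺(aq)] = 1.36, giving log Q = 0.133.
By the Nernst equation, E = +0.26 − (0.072/2)·(0.133) = +0.255 V.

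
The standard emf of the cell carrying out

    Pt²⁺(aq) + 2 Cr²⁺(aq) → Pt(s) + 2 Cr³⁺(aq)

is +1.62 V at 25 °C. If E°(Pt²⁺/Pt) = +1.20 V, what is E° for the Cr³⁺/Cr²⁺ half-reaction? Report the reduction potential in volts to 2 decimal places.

In the reaction as written the Pt²⁺/Pt couple is reduced (cathode) and Cr³⁺/Cr²⁺ is oxidized (anode), so E°cell = E°(Pt²⁺/Pt) − E°(Cr³⁺/Cr²⁺).
E°(Cr³⁺/Cr²⁺) = E°(cathode) − E°cell = +1.20 − (+1.62) = −0.42 V.

−0.42 V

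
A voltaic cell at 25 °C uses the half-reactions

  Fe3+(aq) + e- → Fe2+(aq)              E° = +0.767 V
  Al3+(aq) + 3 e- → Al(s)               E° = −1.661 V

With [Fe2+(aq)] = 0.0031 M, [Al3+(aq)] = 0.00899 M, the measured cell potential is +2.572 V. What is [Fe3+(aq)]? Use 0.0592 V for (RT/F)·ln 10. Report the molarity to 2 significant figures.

The Fe³⁺/Fe²⁺ couple has the larger reduction potential, so it is the cathode: E°cell = +0.767 − (−1.661) = +2.428 V and n = 3.
Rearranging E = E° − (0.0592/n)·log Q gives log Q = 3(+2.428 − (+2.572))/0.0592 = −7.297.
The balanced reaction is 3 Fe3+(aq) + Al(s) → 3 Fe2+(aq) + Al3+(aq), so Q = ([Fe2+(aq)]^3·[Al3+(aq)]) / [Fe3+(aq)]^3.
Substituting the known concentrations and solving, log [Fe3+(aq)] = −0.758 and [Fe3+(aq)] = 0.17 M.

0.17 M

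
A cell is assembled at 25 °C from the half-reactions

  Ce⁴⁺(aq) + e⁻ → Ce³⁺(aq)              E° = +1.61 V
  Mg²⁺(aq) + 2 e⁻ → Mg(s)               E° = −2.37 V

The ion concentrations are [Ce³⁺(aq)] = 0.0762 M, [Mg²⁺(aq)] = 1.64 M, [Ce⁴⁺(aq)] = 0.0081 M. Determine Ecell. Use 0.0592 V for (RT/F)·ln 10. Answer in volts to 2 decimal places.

Ce⁴⁺/Ce³⁺ is reduced (cathode, E° = +1.61 V) and Mg²⁺/Mg is oxidized (anode).
E°cell = E°cat − E°an = +1.61 − (−2.37) = +3.98 V; n = 2.
The balanced reaction is 2 Ce⁴⁺(aq) + Mg(s) → 2 Ce³⁺(aq) + Mg²⁺(aq), so Q = ([Ce³⁺(aq)]^2·[Mg²⁺(aq)]) / [Ce⁴⁺(aq)]^2 = 145 and log Q = 2.162.
Applying E = E° − (RT ln10/nF)·log Q gives +3.98 − (0.0592/2)(2.162) = +3.92 V.

+3.92 V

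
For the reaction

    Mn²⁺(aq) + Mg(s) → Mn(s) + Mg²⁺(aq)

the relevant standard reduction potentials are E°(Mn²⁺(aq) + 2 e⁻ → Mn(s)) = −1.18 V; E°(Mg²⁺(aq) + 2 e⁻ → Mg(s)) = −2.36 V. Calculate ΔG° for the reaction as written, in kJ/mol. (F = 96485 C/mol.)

In the reaction as written Mn²⁺(aq) is reduced, so the Mn²⁺/Mn couple is the cathode and Mg²⁺/Mg is the anode.
E°cell = −1.18 − (−2.36) = +1.18 V; balancing electrons gives n = 2.
ΔG° = −nFE°cell = −(2)(96485)(+1.18) J/mol = −228 kJ/mol.

−228 kJ/mol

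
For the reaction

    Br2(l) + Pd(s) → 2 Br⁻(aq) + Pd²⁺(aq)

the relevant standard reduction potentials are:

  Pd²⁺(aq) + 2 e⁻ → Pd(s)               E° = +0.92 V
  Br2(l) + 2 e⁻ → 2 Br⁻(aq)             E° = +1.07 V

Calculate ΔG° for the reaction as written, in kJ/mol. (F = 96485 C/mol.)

In the reaction as written Br2(l) is reduced, so the Br₂/Br⁻ couple is the cathode and Pd²⁺/Pd is the anode.
E°cell = +1.07 − (+0.92) = +0.15 V; balancing electrons gives n = 2.
ΔG° = −nFE°cell = −(2)(96485)(+0.15) J/mol = −28.9 kJ/mol.

−28.9 kJ/mol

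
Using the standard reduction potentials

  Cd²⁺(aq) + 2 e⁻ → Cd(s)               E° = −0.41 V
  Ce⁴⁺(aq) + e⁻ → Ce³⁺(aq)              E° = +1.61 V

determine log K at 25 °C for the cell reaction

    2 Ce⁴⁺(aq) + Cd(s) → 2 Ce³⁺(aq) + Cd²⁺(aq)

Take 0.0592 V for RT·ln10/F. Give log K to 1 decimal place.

The Ce⁴⁺/Ce³⁺ couple is reduced (cathode); E°cell = +1.61 − (−0.41) = +2.02 V with n = 2.
At equilibrium E = 0, so log K = nE°cell / 0.0592 = (2)(+2.02) / 0.0592 = 68.2.

log K = 68.2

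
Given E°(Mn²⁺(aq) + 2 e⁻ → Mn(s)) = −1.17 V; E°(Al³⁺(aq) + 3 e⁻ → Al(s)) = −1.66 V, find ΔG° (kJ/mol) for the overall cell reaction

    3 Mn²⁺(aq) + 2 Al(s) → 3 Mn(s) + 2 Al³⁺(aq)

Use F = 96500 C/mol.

In the reaction as written Mn²⁺(aq) is reduced, so the Mn²⁺/Mn couple is the cathode and Al³⁺/Al is the anode.
E°cell = −1.17 − (−1.66) = +0.49 V; balancing electrons gives n = 6.
ΔG° = −nFE°cell = −(6)(96500)(+0.49) J/mol = −284 kJ/mol.

−284 kJ/mol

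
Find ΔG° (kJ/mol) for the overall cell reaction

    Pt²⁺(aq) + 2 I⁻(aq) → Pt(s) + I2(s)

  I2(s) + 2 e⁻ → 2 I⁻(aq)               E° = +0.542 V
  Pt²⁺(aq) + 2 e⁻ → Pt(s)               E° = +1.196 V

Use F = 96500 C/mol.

−126 kJ/mol

In the reaction as written Pt²⁺(aq) is reduced, so the Pt²⁺/Pt couple is the cathode and I₂/I⁻ is the anode.
E°cell = +1.196 − (+0.542) = +0.654 V; balancing electrons gives n = 2.
ΔG° = −nFE°cell = −(2)(96500)(+0.654) J/mol = −126 kJ/mol.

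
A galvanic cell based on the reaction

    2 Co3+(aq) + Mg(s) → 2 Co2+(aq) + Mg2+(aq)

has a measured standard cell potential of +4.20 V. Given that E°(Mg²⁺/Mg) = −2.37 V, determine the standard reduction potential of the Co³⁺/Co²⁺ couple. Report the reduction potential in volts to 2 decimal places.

In the reaction as written the Co³⁺/Co²⁺ couple is reduced (cathode) and Mg²⁺/Mg is oxidized (anode), so E°cell = E°(Co³⁺/Co²⁺) − E°(Mg²⁺/Mg).
E°(Co³⁺/Co²⁺) = E°cell + E°(anode) = +4.20 + (−2.37) = +1.83 V.

+1.83 V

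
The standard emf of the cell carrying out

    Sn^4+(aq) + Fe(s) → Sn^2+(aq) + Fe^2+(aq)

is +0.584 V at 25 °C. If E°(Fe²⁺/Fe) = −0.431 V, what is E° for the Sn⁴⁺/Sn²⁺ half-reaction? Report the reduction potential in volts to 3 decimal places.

In the reaction as written the Sn⁴⁺/Sn²⁺ couple is reduced (cathode) and Fe²⁺/Fe is oxidized (anode), so E°cell = E°(Sn⁴⁺/Sn²⁺) − E°(Fe²⁺/Fe).
E°(Sn⁴⁺/Sn²⁺) = E°cell + E°(anode) = +0.584 + (−0.431) = +0.153 V.

+0.153 V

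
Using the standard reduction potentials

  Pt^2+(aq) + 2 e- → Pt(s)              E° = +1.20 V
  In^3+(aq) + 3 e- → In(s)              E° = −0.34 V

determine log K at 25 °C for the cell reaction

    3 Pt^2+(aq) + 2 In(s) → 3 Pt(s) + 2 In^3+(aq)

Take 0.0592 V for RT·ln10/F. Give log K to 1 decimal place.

The Pt²⁺/Pt couple is reduced (cathode); E°cell = +1.20 − (−0.34) = +1.54 V with n = 6.
At equilibrium E = 0, so log K = nE°cell / 0.0592 = (6)(+1.54) / 0.0592 = 156.1.

log K = 156.1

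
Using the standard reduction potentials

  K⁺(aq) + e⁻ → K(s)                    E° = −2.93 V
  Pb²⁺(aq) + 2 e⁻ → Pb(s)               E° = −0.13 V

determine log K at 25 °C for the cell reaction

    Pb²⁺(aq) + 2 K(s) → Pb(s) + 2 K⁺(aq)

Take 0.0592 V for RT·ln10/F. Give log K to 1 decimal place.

The Pb²⁺/Pb couple is reduced (cathode); E°cell = −0.13 − (−2.93) = +2.80 V with n = 2.
At equilibrium E = 0, so log K = nE°cell / 0.0592 = (2)(+2.80) / 0.0592 = 94.6.

log K = 94.6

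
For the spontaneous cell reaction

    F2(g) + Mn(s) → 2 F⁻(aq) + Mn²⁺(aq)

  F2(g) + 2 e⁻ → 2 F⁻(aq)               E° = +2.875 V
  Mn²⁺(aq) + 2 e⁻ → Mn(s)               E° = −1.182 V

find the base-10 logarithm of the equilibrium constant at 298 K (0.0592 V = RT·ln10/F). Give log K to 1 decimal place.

The F₂/F⁻ couple is reduced (cathode); E°cell = +2.875 − (−1.182) = +4.057 V with n = 2.
At equilibrium E = 0, so log K = nE°cell / 0.0592 = (2)(+4.057) / 0.0592 = 137.1.

log K = 137.1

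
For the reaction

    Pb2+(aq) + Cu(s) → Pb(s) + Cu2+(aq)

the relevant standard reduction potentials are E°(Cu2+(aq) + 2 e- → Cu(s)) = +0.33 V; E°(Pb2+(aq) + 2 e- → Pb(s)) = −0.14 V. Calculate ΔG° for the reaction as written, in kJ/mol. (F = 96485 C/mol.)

In the reaction as written Pb2+(aq) is reduced, so the Pb²⁺/Pb couple is the cathode and Cu²⁺/Cu is the anode.
E°cell = −0.14 − (+0.33) = −0.47 V; balancing electrons gives n = 2.
ΔG° = −nFE°cell = −(2)(96485)(−0.47) J/mol = +90.7 kJ/mol.

+90.7 kJ/mol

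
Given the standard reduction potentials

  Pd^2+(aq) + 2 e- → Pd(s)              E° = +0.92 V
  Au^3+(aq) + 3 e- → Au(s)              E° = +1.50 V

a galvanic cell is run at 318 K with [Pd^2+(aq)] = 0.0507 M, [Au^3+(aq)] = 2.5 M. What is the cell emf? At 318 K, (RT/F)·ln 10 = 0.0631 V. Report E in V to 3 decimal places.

Since E°(Au³⁺/Au) > E°(Pd²⁺/Pd), Au³⁺/Au serves as the cathode.
E°cell = +1.50 − (+0.92) = +0.58 V, with n = 6 electrons transferred.
The balanced reaction is 2 Au^3+(aq) + 3 Pd(s) → 2 Au(s) + 3 Pd^2+(aq), so Q = [Pd^2+(aq)]^3 / [Au^3+(aq)]^2 = 2.09×10^−5 and log Q = −4.681.
Applying E = E° − (RT ln10/nF)·log Q gives +0.58 − (0.0631/6)(−4.681) = +0.629 V.

+0.629 V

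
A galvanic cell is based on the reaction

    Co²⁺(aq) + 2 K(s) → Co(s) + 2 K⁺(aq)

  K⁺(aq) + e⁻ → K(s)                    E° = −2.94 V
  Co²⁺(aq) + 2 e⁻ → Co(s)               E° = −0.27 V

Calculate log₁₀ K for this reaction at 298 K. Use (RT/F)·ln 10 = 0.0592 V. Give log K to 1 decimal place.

The Co²⁺/Co couple is reduced (cathode); E°cell = −0.27 − (−2.94) = +2.67 V with n = 2.
At equilibrium E = 0, so log K = nE°cell / 0.0592 = (2)(+2.67) / 0.0592 = 90.2.

log K = 90.2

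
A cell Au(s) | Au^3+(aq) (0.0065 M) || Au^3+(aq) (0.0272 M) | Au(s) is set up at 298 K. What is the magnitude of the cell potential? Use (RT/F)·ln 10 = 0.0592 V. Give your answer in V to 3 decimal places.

For a concentration cell E°cell = 0, since both electrodes use the same couple.
The compartment with the higher Au^3+(aq) concentration (0.0272 M) acts as the cathode; ions are reduced there and produced at the dilute (0.0065 M) anode.
With n = 3, Ecell = −(0.0592/3)·log([dilute]/[conc]) = −(0.0592/3)·log(0.0065/0.0272) = +0.012 V.

0.012 V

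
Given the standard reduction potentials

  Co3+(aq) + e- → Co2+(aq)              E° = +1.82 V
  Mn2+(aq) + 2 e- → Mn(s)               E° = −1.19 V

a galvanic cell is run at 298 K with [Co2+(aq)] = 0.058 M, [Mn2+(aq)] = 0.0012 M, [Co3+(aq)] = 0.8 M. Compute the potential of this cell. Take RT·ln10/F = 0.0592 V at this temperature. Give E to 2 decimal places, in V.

Since E°(Co³⁺/Co²⁺) > E°(Mn²⁺/Mn), Co³⁺/Co²⁺ serves as the cathode.
E°cell = +1.82 − (−1.19) = +3.01 V, with n = 2 electrons transferred.
For the overall reaction 2 Co3+(aq) + Mn(s) → 2 Co2+(aq) + Mn2+(aq), Q = ([Co2+(aq)]^2·[Mn2+(aq)]) / [Co3+(aq)]^2 = 6.31×10^−6, giving log Q = −5.200.
By the Nernst equation, E = +3.01 − (0.0592/2)·(−5.200) = +3.16 V.

+3.16 V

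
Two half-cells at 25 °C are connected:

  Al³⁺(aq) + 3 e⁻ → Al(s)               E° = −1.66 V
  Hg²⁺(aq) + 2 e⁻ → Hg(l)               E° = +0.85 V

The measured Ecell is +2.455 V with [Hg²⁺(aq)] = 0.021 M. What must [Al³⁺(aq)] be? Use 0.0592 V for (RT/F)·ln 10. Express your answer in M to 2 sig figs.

1.9 M

Hg²⁺/Hg is the cathode (higher E°); E°cell = +0.85 − (−1.66) = +2.51 V with n = 6.
From the Nernst equation, log Q = n(E° − E)/0.0592 = 6·(+2.51 − (+2.455))/0.0592 = 5.574.
Balancing electrons gives 3 Hg²⁺(aq) + 2 Al(s) → 3 Hg(l) + 2 Al³⁺(aq); thus Q = [Al³⁺(aq)]^2 / [Hg²⁺(aq)]^3.
Isolating [Al³⁺(aq)] in Q = 10^{5.574} yields log [Al³⁺(aq)] = 0.270, i.e. 1.9 M.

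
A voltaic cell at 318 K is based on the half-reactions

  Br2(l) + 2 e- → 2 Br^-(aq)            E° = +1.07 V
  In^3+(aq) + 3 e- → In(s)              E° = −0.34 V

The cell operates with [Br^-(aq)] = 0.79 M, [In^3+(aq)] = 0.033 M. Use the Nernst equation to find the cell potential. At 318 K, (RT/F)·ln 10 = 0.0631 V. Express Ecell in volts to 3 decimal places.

The Br₂/Br⁻ couple has the more positive E°, so it is the cathode; In³⁺/In is the anode.
E°cell = +1.07 − (−0.34) = +1.41 V, with n = 6 electrons transferred.
For the overall reaction 3 Br2(l) + 2 In(s) → 6 Br^-(aq) + 2 In^3+(aq), Q = [Br^-(aq)]^6·[In^3+(aq)]^2 = 0.000265, giving log Q = −3.577.
By the Nernst equation, E = +1.41 − (0.0631/6)·(−3.577) = +1.448 V.

+1.448 V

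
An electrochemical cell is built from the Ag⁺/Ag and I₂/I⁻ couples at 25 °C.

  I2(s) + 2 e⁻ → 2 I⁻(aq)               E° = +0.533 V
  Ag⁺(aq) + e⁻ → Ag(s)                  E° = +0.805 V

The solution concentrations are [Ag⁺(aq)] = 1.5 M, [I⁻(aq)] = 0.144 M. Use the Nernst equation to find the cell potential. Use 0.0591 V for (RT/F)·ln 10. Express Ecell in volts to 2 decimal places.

Since E°(Ag⁺/Ag) > E°(I₂/I⁻), Ag⁺/Ag serves as the cathode.
E°cell = +0.805 − (+0.533) = +0.272 V, with n = 2 electrons transferred.
Balancing gives 2 Ag⁺(aq) + 2 I⁻(aq) → 2 Ag(s) + I2(s); hence Q = 1 / ([Ag⁺(aq)]^2·[I⁻(aq)]^2) = 21.4 (log Q = 1.331).
By the Nernst equation, E = +0.272 − (0.0591/2)·(1.331) = +0.23 V.

+0.23 V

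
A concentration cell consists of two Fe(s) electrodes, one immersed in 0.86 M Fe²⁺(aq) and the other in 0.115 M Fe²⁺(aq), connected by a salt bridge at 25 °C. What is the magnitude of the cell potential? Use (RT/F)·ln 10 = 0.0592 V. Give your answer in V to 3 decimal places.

0.026 V

For a concentration cell E°cell = 0, since both electrodes use the same couple.
The compartment with the higher Fe²⁺(aq) concentration (0.86 M) acts as the cathode; ions are reduced there and produced at the dilute (0.115 M) anode.
With n = 2, Ecell = −(0.0592/2)·log([dilute]/[conc]) = −(0.0592/2)·log(0.115/0.86) = +0.026 V.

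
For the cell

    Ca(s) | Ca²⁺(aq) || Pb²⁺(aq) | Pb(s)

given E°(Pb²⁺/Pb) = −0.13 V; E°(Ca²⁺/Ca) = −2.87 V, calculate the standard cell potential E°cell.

+2.74 V

By convention the left-hand electrode in cell notation is the anode (oxidation) and the right-hand electrode is the cathode (reduction).
E°cell = E°(right) − E°(left) = −0.13 − (−2.87) = +2.74 V.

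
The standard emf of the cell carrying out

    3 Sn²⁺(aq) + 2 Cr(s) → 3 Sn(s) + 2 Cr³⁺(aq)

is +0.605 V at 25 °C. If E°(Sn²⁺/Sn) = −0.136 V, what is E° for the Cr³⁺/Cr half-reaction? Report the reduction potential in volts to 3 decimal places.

In the reaction as written the Sn²⁺/Sn couple is reduced (cathode) and Cr³⁺/Cr is oxidized (anode), so E°cell = E°(Sn²⁺/Sn) − E°(Cr³⁺/Cr).
E°(Cr³⁺/Cr) = E°(cathode) − E°cell = −0.136 − (+0.605) = −0.741 V.

−0.741 V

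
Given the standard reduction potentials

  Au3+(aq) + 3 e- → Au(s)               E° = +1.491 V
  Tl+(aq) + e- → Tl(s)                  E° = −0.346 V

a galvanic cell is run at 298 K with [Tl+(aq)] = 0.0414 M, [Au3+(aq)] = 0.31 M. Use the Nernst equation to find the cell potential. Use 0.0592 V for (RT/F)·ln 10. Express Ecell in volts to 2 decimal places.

+1.91 V

Since E°(Au³⁺/Au) > E°(Tl⁺/Tl), Au³⁺/Au serves as the cathode.
E°cell = E°cat − E°an = +1.491 − (−0.346) = +1.837 V; n = 3.
For the overall reaction Au3+(aq) + 3 Tl(s) → Au(s) + 3 Tl+(aq), Q = [Tl+(aq)]^3 / [Au3+(aq)] = 0.000229, giving log Q = −3.640.
E = E° − (0.0592/n)·log Q = +1.837 − (0.0592/3)(−3.640) = +1.91 V.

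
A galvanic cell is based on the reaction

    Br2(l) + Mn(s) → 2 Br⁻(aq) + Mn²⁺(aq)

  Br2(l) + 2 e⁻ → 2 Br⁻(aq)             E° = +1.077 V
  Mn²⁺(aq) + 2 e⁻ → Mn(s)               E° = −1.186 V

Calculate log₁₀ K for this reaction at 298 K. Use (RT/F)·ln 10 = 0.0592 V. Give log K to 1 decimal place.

log K = 76.5

The Br₂/Br⁻ couple is reduced (cathode); E°cell = +1.077 − (−1.186) = +2.263 V with n = 2.
At equilibrium E = 0, so log K = nE°cell / 0.0592 = (2)(+2.263) / 0.0592 = 76.5.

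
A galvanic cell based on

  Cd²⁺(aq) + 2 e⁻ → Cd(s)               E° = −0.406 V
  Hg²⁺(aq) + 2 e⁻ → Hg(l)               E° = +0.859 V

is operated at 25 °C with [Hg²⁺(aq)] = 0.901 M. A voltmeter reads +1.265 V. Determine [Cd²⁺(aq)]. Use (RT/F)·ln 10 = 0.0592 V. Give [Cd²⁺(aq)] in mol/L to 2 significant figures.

0.90 M

Hg²⁺/Hg is the cathode (higher E°); E°cell = +0.859 − (−0.406) = +1.265 V with n = 2.
Since E = E° − (0.0592/n)·log Q, log Q = n(E° − E)/0.0592 = 0.000.
Balancing electrons gives Hg²⁺(aq) + Cd(s) → Hg(l) + Cd²⁺(aq); thus Q = [Cd²⁺(aq)] / [Hg²⁺(aq)].
Substituting the known concentrations and solving, log [Cd²⁺(aq)] = −0.045 and [Cd²⁺(aq)] = 0.90 M.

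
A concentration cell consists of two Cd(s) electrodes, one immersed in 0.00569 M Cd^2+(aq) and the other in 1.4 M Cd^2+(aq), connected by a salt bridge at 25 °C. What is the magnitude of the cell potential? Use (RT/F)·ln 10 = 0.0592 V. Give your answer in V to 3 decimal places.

For a concentration cell E°cell = 0, since both electrodes use the same couple.
The compartment with the higher Cd^2+(aq) concentration (1.4 M) acts as the cathode; ions are reduced there and produced at the dilute (0.00569 M) anode.
With n = 2, Ecell = −(0.0592/2)·log([dilute]/[conc]) = −(0.0592/2)·log(0.00569/1.4) = +0.071 V.

0.071 V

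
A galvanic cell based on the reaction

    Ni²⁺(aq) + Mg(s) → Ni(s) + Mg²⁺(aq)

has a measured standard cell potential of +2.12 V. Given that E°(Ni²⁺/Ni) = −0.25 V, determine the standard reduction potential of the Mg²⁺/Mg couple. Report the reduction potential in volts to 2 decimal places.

In the reaction as written the Ni²⁺/Ni couple is reduced (cathode) and Mg²⁺/Mg is oxidized (anode), so E°cell = E°(Ni²⁺/Ni) − E°(Mg²⁺/Mg).
E°(Mg²⁺/Mg) = E°(cathode) − E°cell = −0.25 − (+2.12) = −2.37 V.

−2.37 V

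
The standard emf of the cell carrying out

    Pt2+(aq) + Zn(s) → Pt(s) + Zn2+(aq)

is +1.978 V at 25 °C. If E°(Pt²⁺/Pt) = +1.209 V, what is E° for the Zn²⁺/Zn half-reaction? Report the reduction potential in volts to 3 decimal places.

−0.769 V

In the reaction as written the Pt²⁺/Pt couple is reduced (cathode) and Zn²⁺/Zn is oxidized (anode), so E°cell = E°(Pt²⁺/Pt) − E°(Zn²⁺/Zn).
E°(Zn²⁺/Zn) = E°(cathode) − E°cell = +1.209 − (+1.978) = −0.769 V.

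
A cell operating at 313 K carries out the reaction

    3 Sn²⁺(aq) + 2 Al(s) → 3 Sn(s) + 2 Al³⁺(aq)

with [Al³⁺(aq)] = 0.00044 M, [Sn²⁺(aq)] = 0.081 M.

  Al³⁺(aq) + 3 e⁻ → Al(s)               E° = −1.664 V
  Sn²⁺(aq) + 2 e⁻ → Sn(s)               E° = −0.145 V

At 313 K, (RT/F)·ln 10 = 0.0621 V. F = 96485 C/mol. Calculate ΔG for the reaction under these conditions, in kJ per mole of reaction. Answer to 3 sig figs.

E°cell = −0.145 − (−1.664) = +1.519 V; the balanced reaction transfers n = 6 electrons.
Here Q = [Al³⁺(aq)]^2 / [Sn²⁺(aq)]^3 = 0.000364 (log Q = −3.439), giving E = +1.519 − (0.0621/6)·(−3.439) = +1.5546 V.
ΔG = −nFE = −(6)(96485)(+1.5546) J/mol = −900 kJ/mol.

−900 kJ/mol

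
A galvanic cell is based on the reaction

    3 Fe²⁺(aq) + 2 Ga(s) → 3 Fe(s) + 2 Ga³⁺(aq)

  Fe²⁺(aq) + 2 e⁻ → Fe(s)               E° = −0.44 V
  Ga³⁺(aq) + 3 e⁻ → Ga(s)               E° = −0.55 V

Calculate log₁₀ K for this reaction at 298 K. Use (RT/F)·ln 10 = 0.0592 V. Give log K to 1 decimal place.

log K = 11.1

The Fe²⁺/Fe couple is reduced (cathode); E°cell = −0.44 − (−0.55) = +0.11 V with n = 6.
At equilibrium E = 0, so log K = nE°cell / 0.0592 = (6)(+0.11) / 0.0592 = 11.1.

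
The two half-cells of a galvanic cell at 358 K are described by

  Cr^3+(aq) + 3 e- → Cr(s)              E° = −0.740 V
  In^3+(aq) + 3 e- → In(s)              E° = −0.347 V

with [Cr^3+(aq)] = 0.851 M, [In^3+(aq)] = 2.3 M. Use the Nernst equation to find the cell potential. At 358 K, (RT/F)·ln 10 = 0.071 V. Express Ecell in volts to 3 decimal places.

The In³⁺/In couple has the more positive E°, so it is the cathode; Cr³⁺/Cr is the anode.
E°cell = E°cat − E°an = −0.347 − (−0.740) = +0.393 V; n = 3.
The balanced reaction is In^3+(aq) + Cr(s) → In(s) + Cr^3+(aq), so Q = [Cr^3+(aq)] / [In^3+(aq)] = 0.37 and log Q = −0.432.
By the Nernst equation, E = +0.393 − (0.071/3)·(−0.432) = +0.403 V.

+0.403 V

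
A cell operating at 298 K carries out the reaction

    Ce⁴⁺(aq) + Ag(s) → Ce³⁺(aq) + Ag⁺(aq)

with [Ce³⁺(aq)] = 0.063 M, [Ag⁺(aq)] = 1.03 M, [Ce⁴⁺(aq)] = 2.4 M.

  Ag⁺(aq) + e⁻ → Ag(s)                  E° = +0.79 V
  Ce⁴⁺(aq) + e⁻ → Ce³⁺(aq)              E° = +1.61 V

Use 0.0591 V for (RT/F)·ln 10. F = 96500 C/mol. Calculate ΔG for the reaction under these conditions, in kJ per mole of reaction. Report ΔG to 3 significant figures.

−88.1 kJ/mol

E°cell = +1.61 − (+0.79) = +0.82 V; the balanced reaction transfers n = 1 electron.
Here Q = ([Ce³⁺(aq)]·[Ag⁺(aq)]) / [Ce⁴⁺(aq)] = 0.027 (log Q = −1.568), giving E = +0.82 − (0.0591/1)·(−1.568) = +0.9127 V.
Finally ΔG = −nFE = −(1)(96500 C/mol)(+0.9127 V) = −88.1 kJ/mol.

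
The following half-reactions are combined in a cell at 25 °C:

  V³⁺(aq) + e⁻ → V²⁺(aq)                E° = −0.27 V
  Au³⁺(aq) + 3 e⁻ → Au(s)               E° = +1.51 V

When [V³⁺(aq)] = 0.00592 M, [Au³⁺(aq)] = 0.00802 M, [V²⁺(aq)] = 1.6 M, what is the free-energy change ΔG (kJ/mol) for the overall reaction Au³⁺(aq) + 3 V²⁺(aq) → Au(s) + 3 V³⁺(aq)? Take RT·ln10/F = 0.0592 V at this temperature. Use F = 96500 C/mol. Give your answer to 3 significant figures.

With Au³⁺/Au reduced at the cathode, E°cell = +1.51 − (−0.27) = +1.78 V and n = 3.
Q = [V³⁺(aq)]^3 / ([Au³⁺(aq)]·[V²⁺(aq)]^3) = 6.32×10^−6, so log Q = −5.200 and E = +1.78 − (0.0592/3)(−5.200) = +1.8826 V.
Then ΔG = −nFE = −3 × 96500 × +1.8826 J/mol = −545 kJ/mol.

−545 kJ/mol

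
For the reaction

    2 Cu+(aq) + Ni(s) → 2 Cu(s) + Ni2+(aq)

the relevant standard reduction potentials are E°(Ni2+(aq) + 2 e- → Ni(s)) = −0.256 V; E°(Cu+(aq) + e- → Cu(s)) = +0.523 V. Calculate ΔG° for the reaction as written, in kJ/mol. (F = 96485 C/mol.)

In the reaction as written Cu+(aq) is reduced, so the Cu⁺/Cu couple is the cathode and Ni²⁺/Ni is the anode.
E°cell = +0.523 − (−0.256) = +0.779 V; balancing electrons gives n = 2.
ΔG° = −nFE°cell = −(2)(96485)(+0.779) J/mol = −150 kJ/mol.

−150 kJ/mol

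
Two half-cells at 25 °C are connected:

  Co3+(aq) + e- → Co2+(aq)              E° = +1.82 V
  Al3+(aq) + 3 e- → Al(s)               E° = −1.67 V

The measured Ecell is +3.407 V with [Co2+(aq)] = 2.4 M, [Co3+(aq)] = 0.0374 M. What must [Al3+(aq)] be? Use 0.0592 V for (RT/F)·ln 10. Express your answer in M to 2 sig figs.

With Co³⁺/Co²⁺ at the cathode and Al³⁺/Al at the anode, E°cell = +1.82 − (−1.67) = +3.49 V (n = 3).
From the Nernst equation, log Q = n(E° − E)/0.0592 = 3·(+3.49 − (+3.407))/0.0592 = 4.206.
Balancing electrons gives 3 Co3+(aq) + Al(s) → 3 Co2+(aq) + Al3+(aq); thus Q = ([Co2+(aq)]^3·[Al3+(aq)]) / [Co3+(aq)]^3.
Substituting the known concentrations and solving, log [Al3+(aq)] = −1.216 and [Al3+(aq)] = 0.061 M.

0.061 M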